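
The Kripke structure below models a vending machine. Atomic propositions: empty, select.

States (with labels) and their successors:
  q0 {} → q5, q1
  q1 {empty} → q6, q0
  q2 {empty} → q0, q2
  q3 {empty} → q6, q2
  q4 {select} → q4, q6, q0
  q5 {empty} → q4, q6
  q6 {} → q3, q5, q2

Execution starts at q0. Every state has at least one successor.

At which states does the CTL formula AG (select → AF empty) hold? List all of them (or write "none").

none

States satisfying select → AF empty: {q0, q1, q2, q3, q5, q6}.
States satisfying AG (select → AF empty): ∅.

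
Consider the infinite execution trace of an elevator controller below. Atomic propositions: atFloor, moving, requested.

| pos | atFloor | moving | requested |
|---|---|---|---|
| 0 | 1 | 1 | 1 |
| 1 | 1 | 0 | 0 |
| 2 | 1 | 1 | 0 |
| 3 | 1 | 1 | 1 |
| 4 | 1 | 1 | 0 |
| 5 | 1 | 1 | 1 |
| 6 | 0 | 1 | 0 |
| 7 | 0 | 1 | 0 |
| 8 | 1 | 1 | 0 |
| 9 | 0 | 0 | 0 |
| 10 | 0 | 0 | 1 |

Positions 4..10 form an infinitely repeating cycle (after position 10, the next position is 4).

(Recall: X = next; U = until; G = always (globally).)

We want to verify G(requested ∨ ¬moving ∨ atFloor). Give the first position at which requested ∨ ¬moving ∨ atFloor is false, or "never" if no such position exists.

6

Check requested ∨ ¬moving ∨ atFloor at each position in order: 0 ✓, 1 ✓, 2 ✓, 3 ✓, 4 ✓, 5 ✓.
At position 6 the labels are {moving}, so requested ∨ ¬moving ∨ atFloor is false there. This is the first violation.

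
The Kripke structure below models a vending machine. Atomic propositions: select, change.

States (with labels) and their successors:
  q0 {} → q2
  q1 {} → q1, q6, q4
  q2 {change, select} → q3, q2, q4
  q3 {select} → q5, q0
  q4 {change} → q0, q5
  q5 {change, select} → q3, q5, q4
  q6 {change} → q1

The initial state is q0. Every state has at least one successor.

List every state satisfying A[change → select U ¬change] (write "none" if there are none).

{q0, q1, q3}

States satisfying change → select: {q0, q1, q2, q3, q5}.
States satisfying ¬change: {q0, q1, q3}.
States satisfying A[change → select U ¬change]: {q0, q1, q3}.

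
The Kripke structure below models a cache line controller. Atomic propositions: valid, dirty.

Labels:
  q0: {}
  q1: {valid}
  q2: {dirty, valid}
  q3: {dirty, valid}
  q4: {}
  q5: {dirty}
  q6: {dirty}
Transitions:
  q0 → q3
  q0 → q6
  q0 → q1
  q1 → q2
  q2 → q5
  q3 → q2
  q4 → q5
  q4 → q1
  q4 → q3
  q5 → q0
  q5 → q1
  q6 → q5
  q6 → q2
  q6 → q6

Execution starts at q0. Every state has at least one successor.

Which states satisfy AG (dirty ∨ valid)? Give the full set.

States satisfying dirty ∨ valid: {q1, q2, q3, q5, q6}.
States satisfying AG (dirty ∨ valid): ∅.

none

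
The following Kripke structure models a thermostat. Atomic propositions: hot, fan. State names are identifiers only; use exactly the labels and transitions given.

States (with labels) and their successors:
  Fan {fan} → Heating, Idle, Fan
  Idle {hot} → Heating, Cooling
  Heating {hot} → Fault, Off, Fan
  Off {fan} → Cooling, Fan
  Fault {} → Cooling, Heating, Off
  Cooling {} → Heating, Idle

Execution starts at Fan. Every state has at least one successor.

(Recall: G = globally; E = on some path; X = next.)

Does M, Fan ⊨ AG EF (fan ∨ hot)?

States satisfying EF (fan ∨ hot): {Fan, Idle, Heating, Off, Fault, Cooling}.
States satisfying AG EF (fan ∨ hot): {Fan, Idle, Heating, Off, Fault, Cooling}.
Every state reachable from Fan satisfies EF (fan ∨ hot).
Fan ∈ Sat(AG EF (fan ∨ hot)).

Holds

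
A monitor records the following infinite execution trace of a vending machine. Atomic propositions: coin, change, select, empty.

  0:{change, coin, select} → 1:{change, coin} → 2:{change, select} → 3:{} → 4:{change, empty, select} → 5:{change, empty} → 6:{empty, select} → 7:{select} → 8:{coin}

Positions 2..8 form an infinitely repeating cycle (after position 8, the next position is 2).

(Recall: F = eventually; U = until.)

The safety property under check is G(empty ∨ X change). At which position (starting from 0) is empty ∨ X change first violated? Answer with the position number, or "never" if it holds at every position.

2

Check empty ∨ X change at each position in order: 0 ✓, 1 ✓.
At position 2 the labels are {change, select} and the next position 3 has {}, so empty ∨ X change is false there. This is the first violation.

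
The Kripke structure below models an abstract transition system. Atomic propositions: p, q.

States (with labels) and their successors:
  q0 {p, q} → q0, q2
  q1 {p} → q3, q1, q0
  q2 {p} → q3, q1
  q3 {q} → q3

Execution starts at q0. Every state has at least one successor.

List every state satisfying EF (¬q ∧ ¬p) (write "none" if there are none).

none

States satisfying ¬q ∧ ¬p: ∅.
States satisfying EF (¬q ∧ ¬p): ∅.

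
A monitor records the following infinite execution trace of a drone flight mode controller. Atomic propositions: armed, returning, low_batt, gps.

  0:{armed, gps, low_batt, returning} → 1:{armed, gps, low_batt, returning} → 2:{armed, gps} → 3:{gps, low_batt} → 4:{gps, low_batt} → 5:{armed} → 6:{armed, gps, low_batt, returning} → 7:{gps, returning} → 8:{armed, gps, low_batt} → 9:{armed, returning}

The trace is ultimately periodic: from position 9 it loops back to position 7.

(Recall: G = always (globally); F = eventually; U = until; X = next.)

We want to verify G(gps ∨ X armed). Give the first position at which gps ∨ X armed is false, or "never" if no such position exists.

Check gps ∨ X armed at each position in order: 0 ✓, 1 ✓, 2 ✓, 3 ✓, 4 ✓, 5 ✓, 6 ✓, 7 ✓, 8 ✓.
At position 9 the labels are {armed, returning} and the next position 7 has {gps, returning}, so gps ∨ X armed is false there. This is the first violation.

9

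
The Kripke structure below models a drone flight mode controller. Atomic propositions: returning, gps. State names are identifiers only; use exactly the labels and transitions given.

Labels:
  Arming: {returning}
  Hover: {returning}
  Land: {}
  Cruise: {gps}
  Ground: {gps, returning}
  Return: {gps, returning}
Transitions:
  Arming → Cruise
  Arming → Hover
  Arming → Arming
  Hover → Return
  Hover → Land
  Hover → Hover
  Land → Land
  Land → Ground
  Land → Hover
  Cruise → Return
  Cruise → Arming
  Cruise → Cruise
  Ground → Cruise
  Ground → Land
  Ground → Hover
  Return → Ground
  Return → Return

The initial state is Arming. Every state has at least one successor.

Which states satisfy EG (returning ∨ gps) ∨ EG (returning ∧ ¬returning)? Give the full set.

{Arming, Hover, Cruise, Ground, Return}

States satisfying returning ∨ gps: {Arming, Hover, Cruise, Ground, Return}.
States satisfying EG (returning ∨ gps): {Arming, Hover, Cruise, Ground, Return}.
States satisfying returning ∧ ¬returning: ∅.
States satisfying EG (returning ∧ ¬returning): ∅.
States satisfying EG (returning ∨ gps) ∨ EG (returning ∧ ¬returning): {Arming, Hover, Cruise, Ground, Return}.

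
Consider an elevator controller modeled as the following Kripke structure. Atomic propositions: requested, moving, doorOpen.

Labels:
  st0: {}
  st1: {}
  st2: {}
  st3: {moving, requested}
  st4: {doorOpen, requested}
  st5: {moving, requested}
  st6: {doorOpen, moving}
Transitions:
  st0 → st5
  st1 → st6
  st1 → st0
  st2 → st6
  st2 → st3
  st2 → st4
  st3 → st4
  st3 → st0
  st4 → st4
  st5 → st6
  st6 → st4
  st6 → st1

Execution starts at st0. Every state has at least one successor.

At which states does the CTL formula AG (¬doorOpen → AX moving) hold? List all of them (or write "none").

States satisfying ¬doorOpen → AX moving: {st0, st4, st5, st6}.
States satisfying AG (¬doorOpen → AX moving): {st4}.

{st4}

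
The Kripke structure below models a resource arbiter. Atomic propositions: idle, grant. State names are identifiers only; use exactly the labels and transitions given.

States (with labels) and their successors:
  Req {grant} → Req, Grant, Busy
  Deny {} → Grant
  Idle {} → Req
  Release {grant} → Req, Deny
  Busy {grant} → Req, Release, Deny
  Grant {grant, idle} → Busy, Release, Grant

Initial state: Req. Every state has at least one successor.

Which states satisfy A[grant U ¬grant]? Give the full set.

{Deny, Idle}

States satisfying grant: {Req, Release, Busy, Grant}.
States satisfying ¬grant: {Deny, Idle}.
States satisfying A[grant U ¬grant]: {Deny, Idle}.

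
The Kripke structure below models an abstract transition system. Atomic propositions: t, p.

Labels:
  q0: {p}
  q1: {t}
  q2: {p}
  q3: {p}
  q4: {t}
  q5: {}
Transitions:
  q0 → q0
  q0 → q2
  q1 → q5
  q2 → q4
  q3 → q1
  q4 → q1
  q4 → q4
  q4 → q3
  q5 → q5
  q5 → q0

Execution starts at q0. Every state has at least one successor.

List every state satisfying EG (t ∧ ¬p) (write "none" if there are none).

{q4}

States satisfying t ∧ ¬p: {q1, q4}.
States satisfying EG (t ∧ ¬p): {q4}.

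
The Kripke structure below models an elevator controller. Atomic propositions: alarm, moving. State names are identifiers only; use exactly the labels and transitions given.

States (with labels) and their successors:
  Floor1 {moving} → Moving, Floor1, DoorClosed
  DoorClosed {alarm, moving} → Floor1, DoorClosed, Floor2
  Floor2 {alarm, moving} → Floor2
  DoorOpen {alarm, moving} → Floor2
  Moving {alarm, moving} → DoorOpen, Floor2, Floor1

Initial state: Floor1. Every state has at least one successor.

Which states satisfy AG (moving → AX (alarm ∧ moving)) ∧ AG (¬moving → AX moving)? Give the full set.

{Floor2, DoorOpen}

States satisfying moving → AX (alarm ∧ moving): {Floor2, DoorOpen}.
States satisfying AG (moving → AX (alarm ∧ moving)): {Floor2, DoorOpen}.
States satisfying ¬moving → AX moving: {Floor1, DoorClosed, Floor2, DoorOpen, Moving}.
States satisfying AG (¬moving → AX moving): {Floor1, DoorClosed, Floor2, DoorOpen, Moving}.
States satisfying AG (moving → AX (alarm ∧ moving)) ∧ AG (¬moving → AX moving): {Floor2, DoorOpen}.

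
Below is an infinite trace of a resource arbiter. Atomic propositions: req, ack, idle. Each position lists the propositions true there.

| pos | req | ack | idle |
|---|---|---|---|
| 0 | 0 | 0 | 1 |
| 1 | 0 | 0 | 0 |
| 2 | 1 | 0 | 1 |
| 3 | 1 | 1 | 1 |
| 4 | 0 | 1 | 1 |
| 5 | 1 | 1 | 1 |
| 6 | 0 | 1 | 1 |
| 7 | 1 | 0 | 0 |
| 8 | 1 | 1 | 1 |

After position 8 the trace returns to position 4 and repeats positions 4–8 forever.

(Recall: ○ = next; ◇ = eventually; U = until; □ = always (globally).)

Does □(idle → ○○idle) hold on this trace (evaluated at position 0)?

No

idle → ○○idle must hold at every position from 0 onward. It fails at position 5, so □(idle → ○○idle) is false.
Positions where idle holds: 0, 2, 3, 4, 5, 6, 8.
Check ○○idle at each: 0→ok, 2→ok, 3→ok, 4→ok, 5→fails, 6→ok, 8→ok.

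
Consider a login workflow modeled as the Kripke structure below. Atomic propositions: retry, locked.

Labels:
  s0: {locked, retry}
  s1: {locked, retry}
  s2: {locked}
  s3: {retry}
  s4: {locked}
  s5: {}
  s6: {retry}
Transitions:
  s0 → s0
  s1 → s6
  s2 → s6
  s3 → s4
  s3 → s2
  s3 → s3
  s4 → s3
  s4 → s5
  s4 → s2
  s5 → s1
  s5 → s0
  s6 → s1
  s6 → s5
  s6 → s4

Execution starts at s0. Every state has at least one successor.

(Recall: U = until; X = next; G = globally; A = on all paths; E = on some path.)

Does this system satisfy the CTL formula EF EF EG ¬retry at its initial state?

Does not hold

States satisfying EF EG ¬retry: ∅.
States satisfying EF EF EG ¬retry: ∅.
No suitable path/successor from s0 witnesses the formula.
s0 ∉ Sat(EF EF EG ¬retry).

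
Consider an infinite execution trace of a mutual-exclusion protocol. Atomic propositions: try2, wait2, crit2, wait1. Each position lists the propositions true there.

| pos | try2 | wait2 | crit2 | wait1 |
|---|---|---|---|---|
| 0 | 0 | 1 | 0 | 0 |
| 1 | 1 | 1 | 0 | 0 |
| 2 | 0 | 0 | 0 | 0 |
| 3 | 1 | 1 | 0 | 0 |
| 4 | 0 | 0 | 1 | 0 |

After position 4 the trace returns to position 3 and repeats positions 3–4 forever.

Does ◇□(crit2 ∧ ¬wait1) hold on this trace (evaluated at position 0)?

□(crit2 ∧ ¬wait1) is false at every position 0..4, so it never becomes true and ◇□(crit2 ∧ ¬wait1) fails.

Violated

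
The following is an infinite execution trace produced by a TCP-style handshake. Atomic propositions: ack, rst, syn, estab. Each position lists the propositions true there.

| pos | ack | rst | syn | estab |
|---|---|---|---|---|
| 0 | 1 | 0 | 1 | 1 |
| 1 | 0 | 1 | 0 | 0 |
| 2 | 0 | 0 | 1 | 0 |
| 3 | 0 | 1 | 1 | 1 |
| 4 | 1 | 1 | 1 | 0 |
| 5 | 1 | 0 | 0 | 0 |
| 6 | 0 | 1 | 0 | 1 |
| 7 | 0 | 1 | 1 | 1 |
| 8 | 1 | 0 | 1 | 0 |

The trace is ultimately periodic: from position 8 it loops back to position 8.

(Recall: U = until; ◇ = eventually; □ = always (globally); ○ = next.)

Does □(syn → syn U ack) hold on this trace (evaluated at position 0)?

syn → syn U ack holds at every position 0..8, and those are all positions ever visited, so □(syn → syn U ack) holds.
Positions where syn holds: 0, 2, 3, 4, 7, 8.
Check syn U ack at each: 0→ok, 2→ok, 3→ok, 4→ok, 7→ok, 8→ok.

Yes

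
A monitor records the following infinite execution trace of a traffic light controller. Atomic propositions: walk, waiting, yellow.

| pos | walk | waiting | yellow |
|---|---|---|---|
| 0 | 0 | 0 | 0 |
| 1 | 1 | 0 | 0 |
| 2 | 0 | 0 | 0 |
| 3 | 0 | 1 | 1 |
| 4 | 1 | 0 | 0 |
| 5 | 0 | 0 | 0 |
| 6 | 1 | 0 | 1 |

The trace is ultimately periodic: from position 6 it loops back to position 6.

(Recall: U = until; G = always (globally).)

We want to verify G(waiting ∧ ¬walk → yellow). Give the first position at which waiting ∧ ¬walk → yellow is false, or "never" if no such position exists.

waiting ∧ ¬walk → yellow holds at every position 0..6, and those are all the positions the trace ever visits, so the invariant G(waiting ∧ ¬walk → yellow) is never violated.

never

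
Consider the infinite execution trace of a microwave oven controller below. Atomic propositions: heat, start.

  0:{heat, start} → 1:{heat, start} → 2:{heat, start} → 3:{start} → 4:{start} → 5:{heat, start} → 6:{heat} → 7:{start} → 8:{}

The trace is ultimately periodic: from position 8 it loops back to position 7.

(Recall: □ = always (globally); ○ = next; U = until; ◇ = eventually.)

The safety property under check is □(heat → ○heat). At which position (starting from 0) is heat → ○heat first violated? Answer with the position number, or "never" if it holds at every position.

Check heat → ○heat at each position in order: 0 ✓, 1 ✓.
At position 2 the labels are {heat, start} and the next position 3 has {start}, so heat → ○heat is false there. This is the first violation.

2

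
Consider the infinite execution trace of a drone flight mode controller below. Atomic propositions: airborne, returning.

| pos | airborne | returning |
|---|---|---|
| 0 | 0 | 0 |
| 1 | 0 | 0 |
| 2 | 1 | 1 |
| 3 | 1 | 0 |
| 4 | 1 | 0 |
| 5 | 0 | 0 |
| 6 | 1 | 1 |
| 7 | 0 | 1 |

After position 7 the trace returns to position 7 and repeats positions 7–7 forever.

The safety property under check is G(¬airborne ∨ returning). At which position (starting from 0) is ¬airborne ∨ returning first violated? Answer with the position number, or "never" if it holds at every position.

Check ¬airborne ∨ returning at each position in order: 0 ✓, 1 ✓, 2 ✓.
At position 3 the labels are {airborne}, so ¬airborne ∨ returning is false there. This is the first violation.

3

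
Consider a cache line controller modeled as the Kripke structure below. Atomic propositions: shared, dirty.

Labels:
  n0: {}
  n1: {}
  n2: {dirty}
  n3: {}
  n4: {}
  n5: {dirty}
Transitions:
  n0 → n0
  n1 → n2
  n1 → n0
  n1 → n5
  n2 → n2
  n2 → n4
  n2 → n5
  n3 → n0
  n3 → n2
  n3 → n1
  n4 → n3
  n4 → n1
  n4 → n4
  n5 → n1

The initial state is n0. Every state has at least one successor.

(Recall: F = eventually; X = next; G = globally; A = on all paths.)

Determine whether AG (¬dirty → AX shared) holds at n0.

Does not hold

States satisfying ¬dirty → AX shared: {n2, n5}.
States satisfying AG (¬dirty → AX shared): ∅.
n0 is reachable from n0 and violates ¬dirty → AX shared, so AG fails at n0.
n0 ∉ Sat(AG (¬dirty → AX shared)).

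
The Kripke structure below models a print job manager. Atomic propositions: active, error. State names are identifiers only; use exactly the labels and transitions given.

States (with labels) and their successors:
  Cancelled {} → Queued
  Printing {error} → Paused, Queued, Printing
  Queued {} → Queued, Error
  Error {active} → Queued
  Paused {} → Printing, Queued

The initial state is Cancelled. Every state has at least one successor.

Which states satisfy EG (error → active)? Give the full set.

States satisfying error → active: {Cancelled, Queued, Error, Paused}.
States satisfying EG (error → active): {Cancelled, Queued, Error, Paused}.

{Cancelled, Queued, Error, Paused}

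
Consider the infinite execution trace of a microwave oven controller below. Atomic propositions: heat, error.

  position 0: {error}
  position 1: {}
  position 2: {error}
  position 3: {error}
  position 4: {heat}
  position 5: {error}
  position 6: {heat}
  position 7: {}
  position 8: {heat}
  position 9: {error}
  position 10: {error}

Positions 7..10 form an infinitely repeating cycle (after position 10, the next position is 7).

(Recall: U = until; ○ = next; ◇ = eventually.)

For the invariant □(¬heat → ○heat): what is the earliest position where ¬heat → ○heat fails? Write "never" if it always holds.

At position 0 the labels are {error} and the next position 1 has {}, so ¬heat → ○heat is false there. This is the first violation.

0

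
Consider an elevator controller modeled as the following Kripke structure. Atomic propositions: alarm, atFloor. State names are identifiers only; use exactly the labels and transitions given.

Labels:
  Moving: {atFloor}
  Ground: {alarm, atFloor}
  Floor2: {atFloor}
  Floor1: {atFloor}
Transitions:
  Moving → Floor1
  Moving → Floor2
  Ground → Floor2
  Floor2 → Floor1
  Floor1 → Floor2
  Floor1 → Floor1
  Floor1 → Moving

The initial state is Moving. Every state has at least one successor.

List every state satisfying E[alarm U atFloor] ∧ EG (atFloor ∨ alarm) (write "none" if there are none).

{Moving, Ground, Floor2, Floor1}

States satisfying alarm: {Ground}.
States satisfying atFloor: {Moving, Ground, Floor2, Floor1}.
States satisfying E[alarm U atFloor]: {Moving, Ground, Floor2, Floor1}.
States satisfying atFloor ∨ alarm: {Moving, Ground, Floor2, Floor1}.
States satisfying EG (atFloor ∨ alarm): {Moving, Ground, Floor2, Floor1}.
States satisfying E[alarm U atFloor] ∧ EG (atFloor ∨ alarm): {Moving, Ground, Floor2, Floor1}.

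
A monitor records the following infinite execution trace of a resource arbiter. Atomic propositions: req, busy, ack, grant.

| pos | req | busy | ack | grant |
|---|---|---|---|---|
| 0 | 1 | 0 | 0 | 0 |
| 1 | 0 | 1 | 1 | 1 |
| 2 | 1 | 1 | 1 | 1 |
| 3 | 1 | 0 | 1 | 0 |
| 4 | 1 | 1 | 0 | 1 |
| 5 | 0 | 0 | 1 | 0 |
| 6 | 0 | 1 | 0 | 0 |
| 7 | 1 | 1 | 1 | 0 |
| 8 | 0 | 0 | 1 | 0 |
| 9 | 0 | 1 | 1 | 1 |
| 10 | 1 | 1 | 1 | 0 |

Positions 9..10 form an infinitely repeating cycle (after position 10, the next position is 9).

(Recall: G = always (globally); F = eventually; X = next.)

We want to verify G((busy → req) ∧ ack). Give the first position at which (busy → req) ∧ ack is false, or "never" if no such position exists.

At position 0 the labels are {req}, so (busy → req) ∧ ack is false there. This is the first violation.

0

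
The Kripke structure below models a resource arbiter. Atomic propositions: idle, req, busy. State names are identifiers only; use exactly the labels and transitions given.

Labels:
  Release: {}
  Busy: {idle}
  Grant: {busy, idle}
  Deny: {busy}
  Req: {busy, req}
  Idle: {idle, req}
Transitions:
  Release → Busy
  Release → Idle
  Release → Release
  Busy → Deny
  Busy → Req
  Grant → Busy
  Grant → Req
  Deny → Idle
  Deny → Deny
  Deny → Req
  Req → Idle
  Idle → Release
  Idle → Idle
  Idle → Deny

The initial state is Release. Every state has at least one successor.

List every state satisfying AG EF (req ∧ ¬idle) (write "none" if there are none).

States satisfying EF (req ∧ ¬idle): {Release, Busy, Grant, Deny, Req, Idle}.
States satisfying AG EF (req ∧ ¬idle): {Release, Busy, Grant, Deny, Req, Idle}.

{Release, Busy, Grant, Deny, Req, Idle}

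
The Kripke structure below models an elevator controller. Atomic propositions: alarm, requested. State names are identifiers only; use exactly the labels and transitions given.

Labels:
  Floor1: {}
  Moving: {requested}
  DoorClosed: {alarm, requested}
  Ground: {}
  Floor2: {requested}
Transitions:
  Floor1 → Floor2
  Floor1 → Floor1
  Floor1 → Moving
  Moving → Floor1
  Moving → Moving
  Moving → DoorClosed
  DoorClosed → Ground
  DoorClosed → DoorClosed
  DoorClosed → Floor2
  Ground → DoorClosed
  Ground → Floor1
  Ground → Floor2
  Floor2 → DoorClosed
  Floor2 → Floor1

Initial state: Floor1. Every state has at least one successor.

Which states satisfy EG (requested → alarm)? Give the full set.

States satisfying requested → alarm: {Floor1, DoorClosed, Ground}.
States satisfying EG (requested → alarm): {Floor1, DoorClosed, Ground}.

{Floor1, DoorClosed, Ground}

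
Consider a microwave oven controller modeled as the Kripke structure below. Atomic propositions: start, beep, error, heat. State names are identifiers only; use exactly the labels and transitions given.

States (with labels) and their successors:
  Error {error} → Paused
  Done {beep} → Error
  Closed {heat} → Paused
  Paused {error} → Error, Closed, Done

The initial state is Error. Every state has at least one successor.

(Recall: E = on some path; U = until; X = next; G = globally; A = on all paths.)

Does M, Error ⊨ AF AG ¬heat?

Violated

States satisfying AG ¬heat: ∅.
States satisfying AF AG ¬heat: ∅.
There is a path from Error along which AG ¬heat never holds.
Error ∉ Sat(AF AG ¬heat).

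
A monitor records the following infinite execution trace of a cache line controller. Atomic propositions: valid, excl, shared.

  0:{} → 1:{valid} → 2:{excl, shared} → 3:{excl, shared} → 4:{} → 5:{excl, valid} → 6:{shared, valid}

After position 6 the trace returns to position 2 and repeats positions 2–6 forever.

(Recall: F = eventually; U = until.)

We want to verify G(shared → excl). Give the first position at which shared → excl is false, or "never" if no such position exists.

Check shared → excl at each position in order: 0 ✓, 1 ✓, 2 ✓, 3 ✓, 4 ✓, 5 ✓.
At position 6 the labels are {shared, valid}, so shared → excl is false there. This is the first violation.

6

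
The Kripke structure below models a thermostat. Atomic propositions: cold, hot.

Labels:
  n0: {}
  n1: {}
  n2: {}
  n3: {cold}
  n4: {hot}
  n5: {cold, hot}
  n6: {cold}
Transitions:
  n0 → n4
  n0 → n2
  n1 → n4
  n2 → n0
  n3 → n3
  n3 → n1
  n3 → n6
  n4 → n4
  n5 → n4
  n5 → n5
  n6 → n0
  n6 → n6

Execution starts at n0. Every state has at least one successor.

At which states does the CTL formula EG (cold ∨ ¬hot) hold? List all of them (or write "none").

{n0, n2, n3, n5, n6}

States satisfying cold ∨ ¬hot: {n0, n1, n2, n3, n5, n6}.
States satisfying EG (cold ∨ ¬hot): {n0, n2, n3, n5, n6}.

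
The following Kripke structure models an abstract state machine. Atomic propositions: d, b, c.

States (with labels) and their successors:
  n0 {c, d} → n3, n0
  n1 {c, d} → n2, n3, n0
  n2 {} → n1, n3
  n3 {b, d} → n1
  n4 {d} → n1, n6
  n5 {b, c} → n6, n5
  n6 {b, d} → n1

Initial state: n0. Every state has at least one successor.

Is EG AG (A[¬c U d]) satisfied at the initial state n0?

Satisfied

States satisfying AG (A[¬c U d]): {n0, n1, n2, n3, n4, n6}.
States satisfying EG AG (A[¬c U d]): {n0, n1, n2, n3, n4, n6}.
n0 ∈ Sat(EG AG (A[¬c U d])).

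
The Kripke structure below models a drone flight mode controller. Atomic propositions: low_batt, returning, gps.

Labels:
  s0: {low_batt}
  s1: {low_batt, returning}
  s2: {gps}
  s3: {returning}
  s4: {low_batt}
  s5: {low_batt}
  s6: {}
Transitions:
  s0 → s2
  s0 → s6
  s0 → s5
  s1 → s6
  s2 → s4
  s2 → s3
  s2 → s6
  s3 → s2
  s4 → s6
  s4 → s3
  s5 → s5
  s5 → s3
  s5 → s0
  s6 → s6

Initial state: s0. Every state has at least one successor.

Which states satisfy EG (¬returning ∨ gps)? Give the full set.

{s0, s2, s4, s5, s6}

States satisfying ¬returning ∨ gps: {s0, s2, s4, s5, s6}.
States satisfying EG (¬returning ∨ gps): {s0, s2, s4, s5, s6}.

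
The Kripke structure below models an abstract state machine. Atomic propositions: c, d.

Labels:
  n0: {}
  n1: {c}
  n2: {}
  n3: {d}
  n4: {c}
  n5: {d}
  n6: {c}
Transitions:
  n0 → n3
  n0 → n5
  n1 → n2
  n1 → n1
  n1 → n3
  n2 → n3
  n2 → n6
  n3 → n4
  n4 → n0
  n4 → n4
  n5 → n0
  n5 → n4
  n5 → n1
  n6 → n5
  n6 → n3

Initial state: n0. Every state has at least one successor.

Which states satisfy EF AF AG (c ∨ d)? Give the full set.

none

States satisfying AF AG (c ∨ d): ∅.
States satisfying EF AF AG (c ∨ d): ∅.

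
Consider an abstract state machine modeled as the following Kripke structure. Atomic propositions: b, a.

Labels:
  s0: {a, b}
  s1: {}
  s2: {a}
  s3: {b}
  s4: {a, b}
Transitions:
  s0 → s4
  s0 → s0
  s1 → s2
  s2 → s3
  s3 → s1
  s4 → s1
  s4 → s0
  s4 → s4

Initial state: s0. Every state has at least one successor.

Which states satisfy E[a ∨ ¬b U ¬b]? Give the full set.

{s0, s1, s2, s4}

States satisfying a ∨ ¬b: {s0, s1, s2, s4}.
States satisfying ¬b: {s1, s2}.
States satisfying E[a ∨ ¬b U ¬b]: {s0, s1, s2, s4}.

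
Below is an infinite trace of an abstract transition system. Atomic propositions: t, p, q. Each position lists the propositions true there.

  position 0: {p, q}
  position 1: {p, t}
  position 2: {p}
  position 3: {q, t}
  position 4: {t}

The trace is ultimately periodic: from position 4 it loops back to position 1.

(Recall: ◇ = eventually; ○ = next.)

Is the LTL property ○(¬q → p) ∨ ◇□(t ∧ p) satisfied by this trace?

Yes

The position after 0 is 1; ¬q → p is true there.
□(t ∧ p) is false at every position 0..4, so it never becomes true and ◇□(t ∧ p) fails.
At position 0: ○(¬q → p) is true; ◇□(t ∧ p) is false; so ○(¬q → p) ∨ ◇□(t ∧ p) is true.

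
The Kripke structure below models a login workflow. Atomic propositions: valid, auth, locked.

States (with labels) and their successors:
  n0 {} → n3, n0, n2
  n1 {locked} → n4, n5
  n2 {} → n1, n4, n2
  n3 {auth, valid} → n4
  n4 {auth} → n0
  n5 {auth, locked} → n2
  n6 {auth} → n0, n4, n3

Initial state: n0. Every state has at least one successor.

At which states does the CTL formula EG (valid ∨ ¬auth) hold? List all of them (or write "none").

{n0, n2}

States satisfying valid ∨ ¬auth: {n0, n1, n2, n3}.
States satisfying EG (valid ∨ ¬auth): {n0, n2}.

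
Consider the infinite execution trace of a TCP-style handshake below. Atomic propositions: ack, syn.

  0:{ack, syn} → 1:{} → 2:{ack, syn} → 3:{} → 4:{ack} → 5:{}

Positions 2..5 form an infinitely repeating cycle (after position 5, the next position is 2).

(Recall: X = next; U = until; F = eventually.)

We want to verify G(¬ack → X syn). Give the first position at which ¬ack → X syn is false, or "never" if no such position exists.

3

Check ¬ack → X syn at each position in order: 0 ✓, 1 ✓, 2 ✓.
At position 3 the labels are {} and the next position 4 has {ack}, so ¬ack → X syn is false there. This is the first violation.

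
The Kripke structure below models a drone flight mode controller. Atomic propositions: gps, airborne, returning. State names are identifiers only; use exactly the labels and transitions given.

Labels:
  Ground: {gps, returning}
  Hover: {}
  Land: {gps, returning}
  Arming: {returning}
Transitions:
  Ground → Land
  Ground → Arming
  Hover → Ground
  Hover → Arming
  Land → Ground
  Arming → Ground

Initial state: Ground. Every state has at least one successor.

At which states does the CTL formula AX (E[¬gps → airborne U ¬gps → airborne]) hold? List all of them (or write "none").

{Land, Arming}

States satisfying E[¬gps → airborne U ¬gps → airborne]: {Ground, Land}.
States satisfying AX (E[¬gps → airborne U ¬gps → airborne]): {Land, Arming}.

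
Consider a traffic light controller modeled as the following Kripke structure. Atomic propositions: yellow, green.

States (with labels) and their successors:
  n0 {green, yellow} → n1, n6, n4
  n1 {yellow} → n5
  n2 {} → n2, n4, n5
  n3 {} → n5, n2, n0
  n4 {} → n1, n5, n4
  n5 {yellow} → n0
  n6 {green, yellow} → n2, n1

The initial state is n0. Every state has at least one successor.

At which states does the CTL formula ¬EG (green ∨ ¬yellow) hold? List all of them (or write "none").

States satisfying green ∨ ¬yellow: {n0, n2, n3, n4, n6}.
States satisfying EG (green ∨ ¬yellow): {n0, n2, n3, n4, n6}.
States satisfying ¬EG (green ∨ ¬yellow): {n1, n5}.

{n1, n5}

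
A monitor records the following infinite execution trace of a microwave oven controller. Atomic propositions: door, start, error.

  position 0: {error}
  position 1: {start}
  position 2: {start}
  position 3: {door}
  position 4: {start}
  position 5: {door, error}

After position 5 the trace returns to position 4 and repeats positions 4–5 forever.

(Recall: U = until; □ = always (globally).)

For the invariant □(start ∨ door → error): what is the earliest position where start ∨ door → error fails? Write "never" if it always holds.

Check start ∨ door → error at each position in order: 0 ✓.
At position 1 the labels are {start}, so start ∨ door → error is false there. This is the first violation.

1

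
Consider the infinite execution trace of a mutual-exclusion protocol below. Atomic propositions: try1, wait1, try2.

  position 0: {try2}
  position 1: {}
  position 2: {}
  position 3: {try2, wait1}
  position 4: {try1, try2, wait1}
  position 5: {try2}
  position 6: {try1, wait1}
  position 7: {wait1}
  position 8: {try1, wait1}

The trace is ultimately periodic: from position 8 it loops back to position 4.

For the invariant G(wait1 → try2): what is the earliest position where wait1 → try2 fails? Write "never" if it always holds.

6

Check wait1 → try2 at each position in order: 0 ✓, 1 ✓, 2 ✓, 3 ✓, 4 ✓, 5 ✓.
At position 6 the labels are {try1, wait1}, so wait1 → try2 is false there. This is the first violation.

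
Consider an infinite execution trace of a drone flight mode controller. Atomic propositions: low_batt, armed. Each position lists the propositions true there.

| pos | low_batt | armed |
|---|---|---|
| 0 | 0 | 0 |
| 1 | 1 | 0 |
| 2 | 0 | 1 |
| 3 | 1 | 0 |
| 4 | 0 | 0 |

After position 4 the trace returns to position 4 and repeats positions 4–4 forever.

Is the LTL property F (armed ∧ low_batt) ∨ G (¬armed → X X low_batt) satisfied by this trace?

Violated

armed ∧ low_batt is false at every position 0..4, so it never becomes true and F (armed ∧ low_batt) fails.
¬armed → X X low_batt must hold at every position from 0 onward. It fails at position 0, so G (¬armed → X X low_batt) is false.
Positions where ¬armed holds: 0, 1, 3, 4.
Check X X low_batt at each: 0→fails, 1→ok, 3→fails, 4→fails.
At position 0: F (armed ∧ low_batt) is false; G (¬armed → X X low_batt) is false; so F (armed ∧ low_batt) ∨ G (¬armed → X X low_batt) is false.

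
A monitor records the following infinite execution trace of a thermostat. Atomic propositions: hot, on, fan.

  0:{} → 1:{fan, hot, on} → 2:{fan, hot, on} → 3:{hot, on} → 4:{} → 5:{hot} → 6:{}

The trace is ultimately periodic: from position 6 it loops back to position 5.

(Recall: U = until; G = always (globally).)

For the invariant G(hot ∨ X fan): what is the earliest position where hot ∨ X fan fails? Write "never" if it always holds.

4

Check hot ∨ X fan at each position in order: 0 ✓, 1 ✓, 2 ✓, 3 ✓.
At position 4 the labels are {} and the next position 5 has {hot}, so hot ∨ X fan is false there. This is the first violation.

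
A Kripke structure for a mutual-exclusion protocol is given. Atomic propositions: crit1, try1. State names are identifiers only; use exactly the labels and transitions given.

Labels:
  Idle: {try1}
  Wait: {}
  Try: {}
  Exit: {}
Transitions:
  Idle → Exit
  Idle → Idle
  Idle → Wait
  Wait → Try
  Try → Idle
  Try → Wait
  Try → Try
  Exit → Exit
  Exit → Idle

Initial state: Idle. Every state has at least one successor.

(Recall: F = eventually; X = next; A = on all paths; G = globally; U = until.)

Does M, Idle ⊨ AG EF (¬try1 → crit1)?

Yes

States satisfying EF (¬try1 → crit1): {Idle, Wait, Try, Exit}.
States satisfying AG EF (¬try1 → crit1): {Idle, Wait, Try, Exit}.
Every state reachable from Idle satisfies EF (¬try1 → crit1).
Idle ∈ Sat(AG EF (¬try1 → crit1)).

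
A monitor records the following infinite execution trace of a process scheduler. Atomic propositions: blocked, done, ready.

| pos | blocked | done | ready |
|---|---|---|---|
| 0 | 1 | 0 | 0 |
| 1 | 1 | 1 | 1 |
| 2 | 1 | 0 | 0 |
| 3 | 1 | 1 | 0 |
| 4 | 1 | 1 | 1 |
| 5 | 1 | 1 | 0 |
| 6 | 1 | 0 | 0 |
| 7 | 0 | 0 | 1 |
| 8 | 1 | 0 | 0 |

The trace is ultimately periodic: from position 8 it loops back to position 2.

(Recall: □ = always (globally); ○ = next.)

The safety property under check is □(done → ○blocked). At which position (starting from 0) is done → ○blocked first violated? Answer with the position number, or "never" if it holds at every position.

never

done → ○blocked holds at every position 0..8, and those are all the positions the trace ever visits, so the invariant □(done → ○blocked) is never violated.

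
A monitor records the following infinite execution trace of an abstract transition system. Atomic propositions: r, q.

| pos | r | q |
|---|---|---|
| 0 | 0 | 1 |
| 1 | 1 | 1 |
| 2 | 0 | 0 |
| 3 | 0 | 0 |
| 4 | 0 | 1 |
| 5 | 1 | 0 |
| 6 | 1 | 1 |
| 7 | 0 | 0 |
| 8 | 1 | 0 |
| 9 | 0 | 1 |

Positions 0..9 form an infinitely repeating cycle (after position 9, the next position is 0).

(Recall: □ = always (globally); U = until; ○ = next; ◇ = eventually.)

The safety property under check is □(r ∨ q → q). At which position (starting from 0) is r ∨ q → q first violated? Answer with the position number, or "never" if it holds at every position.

5

Check r ∨ q → q at each position in order: 0 ✓, 1 ✓, 2 ✓, 3 ✓, 4 ✓.
At position 5 the labels are {r}, so r ∨ q → q is false there. This is the first violation.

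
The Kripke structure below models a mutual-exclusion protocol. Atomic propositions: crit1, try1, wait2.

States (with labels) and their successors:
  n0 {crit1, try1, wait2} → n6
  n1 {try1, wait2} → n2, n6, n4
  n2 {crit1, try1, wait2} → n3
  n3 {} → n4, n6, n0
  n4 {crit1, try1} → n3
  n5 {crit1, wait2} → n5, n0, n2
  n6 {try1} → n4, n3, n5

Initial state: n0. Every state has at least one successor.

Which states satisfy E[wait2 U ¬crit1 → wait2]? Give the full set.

States satisfying wait2: {n0, n1, n2, n5}.
States satisfying ¬crit1 → wait2: {n0, n1, n2, n4, n5}.
States satisfying E[wait2 U ¬crit1 → wait2]: {n0, n1, n2, n4, n5}.

{n0, n1, n2, n4, n5}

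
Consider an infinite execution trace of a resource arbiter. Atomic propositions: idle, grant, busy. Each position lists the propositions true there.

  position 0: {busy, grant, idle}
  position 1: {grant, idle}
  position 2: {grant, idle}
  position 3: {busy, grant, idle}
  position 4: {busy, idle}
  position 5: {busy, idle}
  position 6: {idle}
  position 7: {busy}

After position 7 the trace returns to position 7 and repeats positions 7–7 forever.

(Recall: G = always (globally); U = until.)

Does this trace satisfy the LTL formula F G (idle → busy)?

G (idle → busy) holds at position 7, which is reachable from 0, so F G (idle → busy) holds.

Yes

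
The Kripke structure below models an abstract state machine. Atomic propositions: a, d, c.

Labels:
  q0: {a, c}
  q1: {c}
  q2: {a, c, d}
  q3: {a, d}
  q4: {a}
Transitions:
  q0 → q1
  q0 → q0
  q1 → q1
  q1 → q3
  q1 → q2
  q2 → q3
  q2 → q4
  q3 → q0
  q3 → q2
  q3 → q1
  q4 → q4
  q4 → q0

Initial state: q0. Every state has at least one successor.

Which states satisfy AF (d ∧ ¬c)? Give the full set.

States satisfying d ∧ ¬c: {q3}.
States satisfying AF (d ∧ ¬c): {q3}.

{q3}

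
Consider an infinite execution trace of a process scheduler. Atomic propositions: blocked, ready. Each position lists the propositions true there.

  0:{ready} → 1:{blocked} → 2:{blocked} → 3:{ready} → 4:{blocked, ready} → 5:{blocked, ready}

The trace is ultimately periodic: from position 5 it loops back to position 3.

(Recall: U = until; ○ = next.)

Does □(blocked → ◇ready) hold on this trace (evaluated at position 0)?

Satisfied

blocked → ◇ready holds at every position 0..5, and those are all positions ever visited, so □(blocked → ◇ready) holds.
Positions where blocked holds: 1, 2, 4, 5.
Check ◇ready at each: 1→ok, 2→ok, 4→ok, 5→ok.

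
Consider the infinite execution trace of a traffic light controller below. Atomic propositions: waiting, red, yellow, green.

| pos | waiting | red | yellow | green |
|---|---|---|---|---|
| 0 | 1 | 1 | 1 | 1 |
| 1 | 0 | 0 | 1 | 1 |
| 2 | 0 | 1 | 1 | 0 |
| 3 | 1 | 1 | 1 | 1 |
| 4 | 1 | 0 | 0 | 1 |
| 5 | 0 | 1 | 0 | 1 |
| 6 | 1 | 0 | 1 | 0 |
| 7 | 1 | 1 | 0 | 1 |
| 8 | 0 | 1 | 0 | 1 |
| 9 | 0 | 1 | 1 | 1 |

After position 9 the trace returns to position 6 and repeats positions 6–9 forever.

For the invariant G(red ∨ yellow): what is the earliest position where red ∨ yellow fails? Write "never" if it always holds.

4

Check red ∨ yellow at each position in order: 0 ✓, 1 ✓, 2 ✓, 3 ✓.
At position 4 the labels are {green, waiting}, so red ∨ yellow is false there. This is the first violation.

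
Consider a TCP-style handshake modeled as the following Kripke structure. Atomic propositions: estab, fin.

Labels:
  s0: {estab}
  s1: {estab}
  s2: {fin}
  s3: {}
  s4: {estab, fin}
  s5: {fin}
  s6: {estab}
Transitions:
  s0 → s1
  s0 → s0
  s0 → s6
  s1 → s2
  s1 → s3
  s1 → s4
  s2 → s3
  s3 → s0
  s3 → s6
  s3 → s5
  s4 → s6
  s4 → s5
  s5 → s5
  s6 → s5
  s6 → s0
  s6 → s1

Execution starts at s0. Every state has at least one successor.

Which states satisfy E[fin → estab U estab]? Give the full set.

{s0, s1, s3, s4, s6}

States satisfying fin → estab: {s0, s1, s3, s4, s6}.
States satisfying estab: {s0, s1, s4, s6}.
States satisfying E[fin → estab U estab]: {s0, s1, s3, s4, s6}.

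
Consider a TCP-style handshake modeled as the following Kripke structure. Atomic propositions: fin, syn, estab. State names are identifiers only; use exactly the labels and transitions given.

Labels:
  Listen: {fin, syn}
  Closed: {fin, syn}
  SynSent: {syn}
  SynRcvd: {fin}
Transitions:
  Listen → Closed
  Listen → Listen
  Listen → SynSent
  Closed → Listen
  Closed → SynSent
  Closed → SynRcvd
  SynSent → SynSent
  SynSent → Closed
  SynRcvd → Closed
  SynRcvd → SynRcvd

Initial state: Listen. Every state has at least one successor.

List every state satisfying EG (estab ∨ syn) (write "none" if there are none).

{Listen, Closed, SynSent}

States satisfying estab ∨ syn: {Listen, Closed, SynSent}.
States satisfying EG (estab ∨ syn): {Listen, Closed, SynSent}.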